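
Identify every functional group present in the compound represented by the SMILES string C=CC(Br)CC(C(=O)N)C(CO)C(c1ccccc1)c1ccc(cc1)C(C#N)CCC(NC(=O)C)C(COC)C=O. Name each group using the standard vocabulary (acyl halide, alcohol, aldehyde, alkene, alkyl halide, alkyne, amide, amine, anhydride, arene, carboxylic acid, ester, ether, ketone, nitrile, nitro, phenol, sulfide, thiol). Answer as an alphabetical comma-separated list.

C=C double bond → alkene.
halogen on an sp³ carbon → alkyl halide.
pendant –CONH2: carbonyl C bonded to C and N → amide.
pendant –CH2OH on an sp³ backbone C → alcohol.
pendant –C6H5: benzene ring → arene.
para-disubstituted benzene ring → arene.
pendant –C≡N: nitrile.
pendant –NHC(=O)CH3: N bonded to a carbonyl → amide (not amine).
pendant –CH2OCH3: C–O–C linkage → ether.
terminal –CHO: carbonyl C bonded to H and C → aldehyde.

alcohol, aldehyde, alkene, alkyl halide, amide, arene, ether, nitrile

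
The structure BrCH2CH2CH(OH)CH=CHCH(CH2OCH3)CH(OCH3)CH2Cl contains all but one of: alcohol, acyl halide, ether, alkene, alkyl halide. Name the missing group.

acyl halide

ether: present (CH(CH2OCH3) — pendant –CH2OCH3: C–O–C linkage → ether).
alkene: present (CH=CH — C=C double bond → alkene).
alkyl halide: present (BrCH2 — halogen on an sp³ carbon → alkyl halide).
alcohol: present (CH(OH) — –OH on an sp³ carbon → alcohol (secondary)).
acyl halide: no segment matches this pattern.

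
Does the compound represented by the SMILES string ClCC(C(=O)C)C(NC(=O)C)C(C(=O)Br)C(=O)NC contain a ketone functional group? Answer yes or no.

yes

halogen on an sp³ carbon → alkyl halide.
pendant –COCH3: carbonyl C bonded to two carbons → ketone.
pendant –NHC(=O)CH3: N bonded to a carbonyl → amide (not amine).
pendant –C(=O)X: carbonyl C bonded to C and halogen → acyl halide.
–C(=O)NHCH3: carbonyl C bonded to C and to N → amide (the N is not an amine).
The CH(COCH3) segment supplies the ketone: pendant –COCH3: carbonyl C bonded to two carbons → ketone.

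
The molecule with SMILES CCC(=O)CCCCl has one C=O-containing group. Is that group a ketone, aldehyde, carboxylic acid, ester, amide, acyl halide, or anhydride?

ketone

The carbonyl is in the CO segment: –C(=O)– with carbon on both sides → ketone.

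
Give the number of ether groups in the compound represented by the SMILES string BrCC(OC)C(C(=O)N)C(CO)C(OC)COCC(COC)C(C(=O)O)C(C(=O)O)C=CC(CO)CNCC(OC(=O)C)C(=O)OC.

4

Taking each segment in turn:
  BrCH2: halogen on an sp³ carbon → alkyl halide.
  CH(OCH3): pendant –OCH3: C–O–C with sp³ C, no adjacent C=O → ether.
  CH(CONH2): pendant –CONH2: carbonyl C bonded to C and N → amide.
  CH(CH2OH): pendant –CH2OH on an sp³ backbone C → alcohol.
  CH(OCH3): pendant –OCH3: C–O–C with sp³ C, no adjacent C=O → ether.
  CH2OCH2: C–O–C with sp³ carbons on both sides and no adjacent C=O → ether.
  CH(CH2OCH3): pendant –CH2OCH3: C–O–C linkage → ether.
  CH(COOH): pendant –COOH: carbonyl C bonded to C and –OH → carboxylic acid.
  CH(COOH): pendant –COOH: carbonyl C bonded to C and –OH → carboxylic acid.
  CH=CH: C=C double bond → alkene.
  CH(CH2OH): pendant –CH2OH on an sp³ backbone C → alcohol.
  CH2NHCH2: C–N–C with sp³ carbons and no adjacent C=O → amine (secondary).
  CH(OCOCH3): pendant –OC(=O)CH3: an acyloxy group → ester.
  COOCH3: –C(=O)OCH3: carbonyl C bonded to C and to –OCH3 → ester (not ketone + ether).
Ether appears at: CH(OCH3), CH(OCH3), CH2OCH2, CH(CH2OCH3) → 4.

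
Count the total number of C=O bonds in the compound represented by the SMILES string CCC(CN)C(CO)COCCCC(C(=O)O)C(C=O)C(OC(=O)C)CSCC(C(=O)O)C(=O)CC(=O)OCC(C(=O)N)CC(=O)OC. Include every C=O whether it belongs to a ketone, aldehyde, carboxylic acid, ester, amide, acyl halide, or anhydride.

8

CH(COOH): carboxylic acid, 1 C=O (running total 1).
CH(CHO): aldehyde, 1 C=O (running total 2).
CH(OCOCH3): ester, 1 C=O (running total 3).
CH(COOH): carboxylic acid, 1 C=O (running total 4).
CO: ketone, 1 C=O (running total 5).
CH2COOCH2: ester, 1 C=O (running total 6).
CH(CONH2): amide, 1 C=O (running total 7).
COOCH3: ester, 1 C=O (running total 8).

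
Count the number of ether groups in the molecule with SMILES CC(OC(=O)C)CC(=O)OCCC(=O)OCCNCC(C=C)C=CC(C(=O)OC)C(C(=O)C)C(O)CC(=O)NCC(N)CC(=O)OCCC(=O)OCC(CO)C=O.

Taking each segment in turn:
  CH(OCOCH3): pendant –OC(=O)CH3: an acyloxy group → ester.
  CH2COOCH2: –C(=O)–O–C with C on the carbonyl side → ester.
  CH2COOCH2: –C(=O)–O–C with C on the carbonyl side → ester.
  CH2NHCH2: C–N–C with sp³ carbons and no adjacent C=O → amine (secondary).
  CH(CH=CH2): pendant –CH=CH2: C=C double bond → alkene.
  CH=CH: C=C double bond → alkene.
  CH(COOCH3): pendant –COOCH3: carbonyl C bonded to C and –OCH3 → ester.
  CH(COCH3): pendant –COCH3: carbonyl C bonded to two carbons → ketone.
  CH(OH): –OH on an sp³ carbon → alcohol (secondary).
  CH2CONHCH2: –C(=O)–N– linkage → amide (the N is not an amine).
  CH(NH2): –NH2 on an sp³ carbon with no adjacent C=O → amine.
  CH2COOCH2: –C(=O)–O–C with C on the carbonyl side → ester.
  CH2COOCH2: –C(=O)–O–C with C on the carbonyl side → ester.
  CH(CH2OH): pendant –CH2OH on an sp³ backbone C → alcohol.
  CHO: terminal –CHO: carbonyl C bonded to H and C → aldehyde.
No segment is a ether: CH(OCOCH3) is ester, not ether; CH2COOCH2 is ester, not ether; CH2COOCH2 is ester, not ether. → 0.

0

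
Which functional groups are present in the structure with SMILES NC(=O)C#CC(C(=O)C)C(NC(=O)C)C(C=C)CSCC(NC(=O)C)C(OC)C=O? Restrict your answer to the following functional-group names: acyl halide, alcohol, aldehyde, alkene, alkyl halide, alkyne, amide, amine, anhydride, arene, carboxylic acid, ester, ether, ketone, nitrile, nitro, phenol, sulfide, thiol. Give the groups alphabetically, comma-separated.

aldehyde, alkene, alkyne, amide, ether, ketone, sulfide

–C(=O)NH2: carbonyl C bonded to C and to N → amide (the N is not a separate amine).
C≡C triple bond → alkyne.
pendant –COCH3: carbonyl C bonded to two carbons → ketone.
pendant –NHC(=O)CH3: N bonded to a carbonyl → amide (not amine).
pendant –CH=CH2: C=C double bond → alkene.
C–S–C linkage → sulfide (thioether).
pendant –NHC(=O)CH3: N bonded to a carbonyl → amide (not amine).
pendant –OCH3: C–O–C with sp³ C, no adjacent C=O → ether.
terminal –CHO: carbonyl C bonded to H and C → aldehyde.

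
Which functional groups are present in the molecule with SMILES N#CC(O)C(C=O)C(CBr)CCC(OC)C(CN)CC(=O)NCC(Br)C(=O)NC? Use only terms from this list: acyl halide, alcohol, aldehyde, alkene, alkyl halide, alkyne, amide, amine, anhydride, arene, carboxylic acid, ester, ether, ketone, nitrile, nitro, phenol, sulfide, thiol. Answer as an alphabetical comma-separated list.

alcohol, aldehyde, alkyl halide, amide, amine, ether, nitrile

Reading the structure from left to right:
  N≡C: N≡C–: carbon triple-bonded to nitrogen → nitrile.
  CH(OH): –OH on an sp³ carbon → alcohol (secondary).
  CH(CHO): pendant –CHO: carbonyl C bonded to C and H → aldehyde.
  CH(CH2Br): pendant –CH2X: halogen on sp³ carbon → alkyl halide.
  CH(OCH3): pendant –OCH3: C–O–C with sp³ C, no adjacent C=O → ether.
  CH(CH2NH2): pendant –CH2NH2: N on sp³ C, no adjacent C=O → amine.
  CH2CONHCH2: –C(=O)–N– linkage → amide (the N is not an amine).
  CH(Br): halogen on an sp³ carbon → alkyl halide.
  CONHCH3: –C(=O)NHCH3: carbonyl C bonded to C and to N → amide (the N is not an amine).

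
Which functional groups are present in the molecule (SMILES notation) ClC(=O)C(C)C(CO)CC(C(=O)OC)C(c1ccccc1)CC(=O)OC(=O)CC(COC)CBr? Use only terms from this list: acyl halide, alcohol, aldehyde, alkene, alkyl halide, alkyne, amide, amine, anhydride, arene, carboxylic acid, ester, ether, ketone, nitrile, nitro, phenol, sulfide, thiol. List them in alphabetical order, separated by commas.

Taking each segment in turn:
  ClCO: –C(=O)Cl: carbonyl C bonded to C and to a halogen → acyl halide (not alkyl halide).
  CH(CH2OH): pendant –CH2OH on an sp³ backbone C → alcohol.
  CH(COOCH3): pendant –COOCH3: carbonyl C bonded to C and –OCH3 → ester.
  CH(C6H5): pendant –C6H5: benzene ring → arene.
  CH2CO-O-COCH2: two acyl groups sharing one oxygen, –C(=O)–O–C(=O)– → anhydride.
  CH(CH2OCH3): pendant –CH2OCH3: C–O–C linkage → ether.
  CH2Br: halogen on an sp³ carbon → alkyl halide.

acyl halide, alcohol, alkyl halide, anhydride, arene, ester, ether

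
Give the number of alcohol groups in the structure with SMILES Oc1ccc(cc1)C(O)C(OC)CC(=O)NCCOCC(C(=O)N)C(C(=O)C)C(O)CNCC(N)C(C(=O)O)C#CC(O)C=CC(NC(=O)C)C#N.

Taking each segment in turn:
  HOC6H4: –OH attached directly to an aromatic ring → phenol (not alcohol); the ring itself is an arene.
  CH(OH): –OH on an sp³ carbon → alcohol (secondary).
  CH(OCH3): pendant –OCH3: C–O–C with sp³ C, no adjacent C=O → ether.
  CH2CONHCH2: –C(=O)–N– linkage → amide (the N is not an amine).
  CH2OCH2: C–O–C with sp³ carbons on both sides and no adjacent C=O → ether.
  CH(CONH2): pendant –CONH2: carbonyl C bonded to C and N → amide.
  CH(COCH3): pendant –COCH3: carbonyl C bonded to two carbons → ketone.
  CH(OH): –OH on an sp³ carbon → alcohol (secondary).
  CH2NHCH2: C–N–C with sp³ carbons and no adjacent C=O → amine (secondary).
  CH(NH2): –NH2 on an sp³ carbon with no adjacent C=O → amine.
  CH(COOH): pendant –COOH: carbonyl C bonded to C and –OH → carboxylic acid.
  C≡C: C≡C triple bond → alkyne.
  CH(OH): –OH on an sp³ carbon → alcohol (secondary).
  CH=CH: C=C double bond → alkene.
  CH(NHCOCH3): pendant –NHC(=O)CH3: N bonded to a carbonyl → amide (not amine).
  CN: –C≡N: carbon triple-bonded to nitrogen → nitrile.
Alcohol appears at: CH(OH), CH(OH), CH(OH) → 3.

3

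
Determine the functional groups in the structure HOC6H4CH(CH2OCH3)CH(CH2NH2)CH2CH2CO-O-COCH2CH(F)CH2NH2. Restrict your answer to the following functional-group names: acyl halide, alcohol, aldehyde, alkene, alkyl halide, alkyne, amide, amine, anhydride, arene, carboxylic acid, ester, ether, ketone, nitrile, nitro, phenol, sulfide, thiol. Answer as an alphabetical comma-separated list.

Taking each segment in turn:
  HOC6H4: –OH attached directly to an aromatic ring → phenol (not alcohol); the ring itself is an arene.
  CH(CH2OCH3): pendant –CH2OCH3: C–O–C linkage → ether.
  CH(CH2NH2): pendant –CH2NH2: N on sp³ C, no adjacent C=O → amine.
  CH2CO-O-COCH2: two acyl groups sharing one oxygen, –C(=O)–O–C(=O)– → anhydride.
  CH(F): halogen on an sp³ carbon → alkyl halide.
  CH2NH2: –NH2 on an sp³ carbon with no adjacent C=O → amine.

alkyl halide, amine, anhydride, arene, ether, phenol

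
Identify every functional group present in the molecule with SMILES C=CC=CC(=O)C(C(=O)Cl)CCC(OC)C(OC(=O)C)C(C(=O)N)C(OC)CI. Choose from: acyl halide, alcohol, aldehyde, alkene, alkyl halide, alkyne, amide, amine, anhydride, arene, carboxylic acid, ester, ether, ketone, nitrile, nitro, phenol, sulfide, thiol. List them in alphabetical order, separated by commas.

acyl halide, alkene, alkyl halide, amide, ester, ether, ketone

Working along the chain:
  CH2=CH: C=C double bond → alkene.
  CH=CH: C=C double bond → alkene.
  CO: –C(=O)– with carbon on both sides → ketone.
  CH(COCl): pendant –C(=O)X: carbonyl C bonded to C and halogen → acyl halide.
  CH(OCH3): pendant –OCH3: C–O–C with sp³ C, no adjacent C=O → ether.
  CH(OCOCH3): pendant –OC(=O)CH3: an acyloxy group → ester.
  CH(CONH2): pendant –CONH2: carbonyl C bonded to C and N → amide.
  CH(OCH3): pendant –OCH3: C–O–C with sp³ C, no adjacent C=O → ether.
  CH2I: halogen on an sp³ carbon → alkyl halide.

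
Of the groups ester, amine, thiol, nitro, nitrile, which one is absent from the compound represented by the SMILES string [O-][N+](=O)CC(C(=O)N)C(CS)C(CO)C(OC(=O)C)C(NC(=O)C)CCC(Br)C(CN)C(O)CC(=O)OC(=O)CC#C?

nitrile

nitro: present (O2NCH2 — –NO2 on carbon → nitro group).
thiol: present (CH(CH2SH) — pendant –CH2SH → thiol).
ester: present (CH(OCOCH3) — pendant –OC(=O)CH3: an acyloxy group → ester).
amine: present (CH(CH2NH2) — pendant –CH2NH2: N on sp³ C, no adjacent C=O → amine).
nitrile: absent. In C≡CH, the triple bond is C≡C, not C≡N.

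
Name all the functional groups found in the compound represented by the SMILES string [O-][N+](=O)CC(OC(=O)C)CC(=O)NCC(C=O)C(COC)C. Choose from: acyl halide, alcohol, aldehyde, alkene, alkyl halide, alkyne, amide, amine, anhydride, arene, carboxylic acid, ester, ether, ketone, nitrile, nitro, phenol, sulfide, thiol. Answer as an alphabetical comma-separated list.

aldehyde, amide, ester, ether, nitro

Taking each segment in turn:
  O2NCH2: –NO2 on carbon → nitro group.
  CH(OCOCH3): pendant –OC(=O)CH3: an acyloxy group → ester.
  CH2CONHCH2: –C(=O)–N– linkage → amide (the N is not an amine).
  CH(CHO): pendant –CHO: carbonyl C bonded to C and H → aldehyde.
  CH(CH2OCH3): pendant –CH2OCH3: C–O–C linkage → ether.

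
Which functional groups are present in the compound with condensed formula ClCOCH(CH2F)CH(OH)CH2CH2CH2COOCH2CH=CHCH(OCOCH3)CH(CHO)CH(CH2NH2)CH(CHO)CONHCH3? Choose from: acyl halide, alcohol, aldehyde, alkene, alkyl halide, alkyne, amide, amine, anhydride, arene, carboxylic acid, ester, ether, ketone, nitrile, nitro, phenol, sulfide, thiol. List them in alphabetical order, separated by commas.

–C(=O)Cl: carbonyl C bonded to C and to a halogen → acyl halide (not alkyl halide).
pendant –CH2X: halogen on sp³ carbon → alkyl halide.
–OH on an sp³ carbon → alcohol (secondary).
–C(=O)–O–C with C on the carbonyl side → ester.
C=C double bond → alkene.
pendant –OC(=O)CH3: an acyloxy group → ester.
pendant –CHO: carbonyl C bonded to C and H → aldehyde.
pendant –CH2NH2: N on sp³ C, no adjacent C=O → amine.
pendant –CHO: carbonyl C bonded to C and H → aldehyde.
–C(=O)NHCH3: carbonyl C bonded to C and to N → amide (the N is not an amine).

acyl halide, alcohol, aldehyde, alkene, alkyl halide, amide, amine, ester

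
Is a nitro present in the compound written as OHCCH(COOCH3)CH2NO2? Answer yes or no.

yes

terminal –CHO: carbonyl C bonded to H and C → aldehyde.
pendant –COOCH3: carbonyl C bonded to C and –OCH3 → ester.
–NO2 on carbon → nitro group.
The CH2NO2 segment supplies the nitro: –NO2 on carbon → nitro group.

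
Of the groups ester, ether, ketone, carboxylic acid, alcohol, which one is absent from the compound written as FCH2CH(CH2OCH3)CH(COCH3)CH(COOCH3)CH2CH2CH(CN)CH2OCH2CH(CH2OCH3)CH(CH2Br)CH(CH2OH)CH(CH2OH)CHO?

carboxylic acid

alcohol: present (CH(CH2OH) — pendant –CH2OH on an sp³ backbone C → alcohol).
ketone: present (CH(COCH3) — pendant –COCH3: carbonyl C bonded to two carbons → ketone).
ether: present (CH(CH2OCH3) — pendant –CH2OCH3: C–O–C linkage → ether).
ester: present (CH(COOCH3) — pendant –COOCH3: carbonyl C bonded to C and –OCH3 → ester).
carboxylic acid: absent. In CH(COOCH3), the acyl oxygen is bonded to carbon (–O–C), not to H, so this is an ester.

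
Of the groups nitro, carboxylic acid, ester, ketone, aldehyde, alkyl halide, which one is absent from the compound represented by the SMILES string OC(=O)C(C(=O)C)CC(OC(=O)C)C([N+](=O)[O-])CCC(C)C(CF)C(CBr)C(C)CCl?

aldehyde

carboxylic acid: present (HOOC — –COOH: carbonyl C bonded to –OH and C → carboxylic acid (the –OH is not a separate alcohol)).
nitro: present (CH(NO2) — –NO2 on an sp³ carbon → nitro (the N=O is not a carbonyl)).
ketone: present (CH(COCH3) — pendant –COCH3: carbonyl C bonded to two carbons → ketone).
alkyl halide: present (CH(CH2F) — pendant –CH2X: halogen on sp³ carbon → alkyl halide).
ester: present (CH(OCOCH3) — pendant –OC(=O)CH3: an acyloxy group → ester).
aldehyde: absent. In CH(COCH3), the carbonyl carbon is bonded to two carbons, so it is a ketone, not an aldehyde. In HOOC, the carbonyl carbon bears –OH, not –H, so it is a carboxylic acid.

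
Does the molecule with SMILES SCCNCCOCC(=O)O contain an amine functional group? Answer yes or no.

Taking each segment in turn:
  HSCH2: –SH on an sp³ carbon → thiol.
  CH2NHCH2: C–N–C with sp³ carbons and no adjacent C=O → amine (secondary).
  CH2OCH2: C–O–C with sp³ carbons on both sides and no adjacent C=O → ether.
  COOH: –COOH: carbonyl C bonded to –OH and C → carboxylic acid (the –OH is not a separate alcohol).
The CH2NHCH2 segment supplies the amine: C–N–C with sp³ carbons and no adjacent C=O → amine (secondary).

yes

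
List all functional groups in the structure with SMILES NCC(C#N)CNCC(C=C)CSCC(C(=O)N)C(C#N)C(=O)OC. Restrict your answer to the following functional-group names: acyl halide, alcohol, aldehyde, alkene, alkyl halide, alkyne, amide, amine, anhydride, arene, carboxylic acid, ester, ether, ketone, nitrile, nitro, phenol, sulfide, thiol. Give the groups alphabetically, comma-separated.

alkene, amide, amine, ester, nitrile, sulfide

Reading the structure from left to right:
  H2NCH2: –NH2 on an sp³ carbon with no adjacent C=O → amine.
  CH(CN): pendant –C≡N: nitrile.
  CH2NHCH2: C–N–C with sp³ carbons and no adjacent C=O → amine (secondary).
  CH(CH=CH2): pendant –CH=CH2: C=C double bond → alkene.
  CH2SCH2: C–S–C linkage → sulfide (thioether).
  CH(CONH2): pendant –CONH2: carbonyl C bonded to C and N → amide.
  CH(CN): pendant –C≡N: nitrile.
  COOCH3: –C(=O)OCH3: carbonyl C bonded to C and to –OCH3 → ester (not ketone + ether).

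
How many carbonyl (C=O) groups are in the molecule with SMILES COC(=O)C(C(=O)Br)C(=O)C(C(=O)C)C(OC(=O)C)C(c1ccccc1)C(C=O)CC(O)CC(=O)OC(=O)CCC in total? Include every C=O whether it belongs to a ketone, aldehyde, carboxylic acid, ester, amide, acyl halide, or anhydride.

CH3OOC: ester, 1 C=O (running total 1).
CH(COBr): acyl halide, 1 C=O (running total 2).
CO: ketone, 1 C=O (running total 3).
CH(COCH3): ketone, 1 C=O (running total 4).
CH(OCOCH3): ester, 1 C=O (running total 5).
CH(CHO): aldehyde, 1 C=O (running total 6).
CH2CO-O-COCH2: anhydride, 2 C=O (running total 8).

8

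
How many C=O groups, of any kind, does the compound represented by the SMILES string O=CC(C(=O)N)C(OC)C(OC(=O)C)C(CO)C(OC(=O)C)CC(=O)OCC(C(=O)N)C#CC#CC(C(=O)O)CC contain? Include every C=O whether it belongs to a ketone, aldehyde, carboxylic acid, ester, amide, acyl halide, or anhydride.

7

OHC: aldehyde, 1 C=O (running total 1).
CH(CONH2): amide, 1 C=O (running total 2).
CH(OCOCH3): ester, 1 C=O (running total 3).
CH(OCOCH3): ester, 1 C=O (running total 4).
CH2COOCH2: ester, 1 C=O (running total 5).
CH(CONH2): amide, 1 C=O (running total 6).
CH(COOH): carboxylic acid, 1 C=O (running total 7).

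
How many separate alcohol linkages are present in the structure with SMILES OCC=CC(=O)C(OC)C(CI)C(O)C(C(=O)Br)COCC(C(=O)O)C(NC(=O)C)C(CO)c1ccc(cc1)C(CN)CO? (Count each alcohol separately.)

Taking each segment in turn:
  HOCH2: HO– on an sp³ carbon → alcohol.
  CH=CH: C=C double bond → alkene.
  CO: –C(=O)– with carbon on both sides → ketone.
  CH(OCH3): pendant –OCH3: C–O–C with sp³ C, no adjacent C=O → ether.
  CH(CH2I): pendant –CH2X: halogen on sp³ carbon → alkyl halide.
  CH(OH): –OH on an sp³ carbon → alcohol (secondary).
  CH(COBr): pendant –C(=O)X: carbonyl C bonded to C and halogen → acyl halide.
  CH2OCH2: C–O–C with sp³ carbons on both sides and no adjacent C=O → ether.
  CH(COOH): pendant –COOH: carbonyl C bonded to C and –OH → carboxylic acid.
  CH(NHCOCH3): pendant –NHC(=O)CH3: N bonded to a carbonyl → amide (not amine).
  CH(CH2OH): pendant –CH2OH on an sp³ backbone C → alcohol.
  C6H4: para-disubstituted benzene ring → arene.
  CH(CH2NH2): pendant –CH2NH2: N on sp³ C, no adjacent C=O → amine.
  CH2OH: –OH on an sp³ carbon → alcohol.
Alcohol appears at: HOCH2, CH(OH), CH(CH2OH), CH2OH → 4.

4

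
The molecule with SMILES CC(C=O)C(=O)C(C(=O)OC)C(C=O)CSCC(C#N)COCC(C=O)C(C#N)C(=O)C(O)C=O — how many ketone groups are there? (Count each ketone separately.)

2

Working along the chain:
  CH(CHO): pendant –CHO: carbonyl C bonded to C and H → aldehyde.
  CO: –C(=O)– with carbon on both sides → ketone.
  CH(COOCH3): pendant –COOCH3: carbonyl C bonded to C and –OCH3 → ester.
  CH(CHO): pendant –CHO: carbonyl C bonded to C and H → aldehyde.
  CH2SCH2: C–S–C linkage → sulfide (thioether).
  CH(CN): pendant –C≡N: nitrile.
  CH2OCH2: C–O–C with sp³ carbons on both sides and no adjacent C=O → ether.
  CH(CHO): pendant –CHO: carbonyl C bonded to C and H → aldehyde.
  CH(CN): pendant –C≡N: nitrile.
  CO: –C(=O)– with carbon on both sides → ketone.
  CH(OH): –OH on an sp³ carbon → alcohol (secondary).
  CHO: terminal –CHO: carbonyl C bonded to H and C → aldehyde.
Ketone appears at: CO, CO → 2.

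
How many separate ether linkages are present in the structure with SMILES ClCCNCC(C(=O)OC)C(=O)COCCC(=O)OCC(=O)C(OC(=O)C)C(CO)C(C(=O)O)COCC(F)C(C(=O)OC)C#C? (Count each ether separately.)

2

halogen on an sp³ carbon → alkyl halide.
C–N–C with sp³ carbons and no adjacent C=O → amine (secondary).
pendant –COOCH3: carbonyl C bonded to C and –OCH3 → ester.
–C(=O)– with carbon on both sides → ketone.
C–O–C with sp³ carbons on both sides and no adjacent C=O → ether.
–C(=O)–O–C with C on the carbonyl side → ester.
–C(=O)– with carbon on both sides → ketone.
pendant –OC(=O)CH3: an acyloxy group → ester.
pendant –CH2OH on an sp³ backbone C → alcohol.
pendant –COOH: carbonyl C bonded to C and –OH → carboxylic acid.
C–O–C with sp³ carbons on both sides and no adjacent C=O → ether.
halogen on an sp³ carbon → alkyl halide.
pendant –COOCH3: carbonyl C bonded to C and –OCH3 → ester.
C≡C triple bond → alkyne.
Ether appears at: CH2OCH2, CH2OCH2 → 2.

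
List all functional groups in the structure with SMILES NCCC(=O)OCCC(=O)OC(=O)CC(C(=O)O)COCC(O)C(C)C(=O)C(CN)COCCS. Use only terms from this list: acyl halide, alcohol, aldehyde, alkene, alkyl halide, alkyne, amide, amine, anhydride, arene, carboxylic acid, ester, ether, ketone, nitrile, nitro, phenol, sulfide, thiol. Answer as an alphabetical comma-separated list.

Working along the chain:
  H2NCH2: –NH2 on an sp³ carbon with no adjacent C=O → amine.
  CH2COOCH2: –C(=O)–O–C with C on the carbonyl side → ester.
  CH2CO-O-COCH2: two acyl groups sharing one oxygen, –C(=O)–O–C(=O)– → anhydride.
  CH(COOH): pendant –COOH: carbonyl C bonded to C and –OH → carboxylic acid.
  CH2OCH2: C–O–C with sp³ carbons on both sides and no adjacent C=O → ether.
  CH(OH): –OH on an sp³ carbon → alcohol (secondary).
  CO: –C(=O)– with carbon on both sides → ketone.
  CH(CH2NH2): pendant –CH2NH2: N on sp³ C, no adjacent C=O → amine.
  CH2OCH2: C–O–C with sp³ carbons on both sides and no adjacent C=O → ether.
  CH2SH: –SH on an sp³ carbon → thiol.

alcohol, amine, anhydride, carboxylic acid, ester, ether, ketone, thiol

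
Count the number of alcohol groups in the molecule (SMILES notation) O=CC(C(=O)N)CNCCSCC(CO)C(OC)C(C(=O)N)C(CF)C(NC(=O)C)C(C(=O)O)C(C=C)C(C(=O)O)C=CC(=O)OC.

Reading the structure from left to right:
  OHC: terminal –CHO: carbonyl C bonded to H and C → aldehyde.
  CH(CONH2): pendant –CONH2: carbonyl C bonded to C and N → amide.
  CH2NHCH2: C–N–C with sp³ carbons and no adjacent C=O → amine (secondary).
  CH2SCH2: C–S–C linkage → sulfide (thioether).
  CH(CH2OH): pendant –CH2OH on an sp³ backbone C → alcohol.
  CH(OCH3): pendant –OCH3: C–O–C with sp³ C, no adjacent C=O → ether.
  CH(CONH2): pendant –CONH2: carbonyl C bonded to C and N → amide.
  CH(CH2F): pendant –CH2X: halogen on sp³ carbon → alkyl halide.
  CH(NHCOCH3): pendant –NHC(=O)CH3: N bonded to a carbonyl → amide (not amine).
  CH(COOH): pendant –COOH: carbonyl C bonded to C and –OH → carboxylic acid.
  CH(CH=CH2): pendant –CH=CH2: C=C double bond → alkene.
  CH(COOH): pendant –COOH: carbonyl C bonded to C and –OH → carboxylic acid.
  CH=CH: C=C double bond → alkene.
  COOCH3: –C(=O)OCH3: carbonyl C bonded to C and to –OCH3 → ester (not ketone + ether).
Alcohol appears at: CH(CH2OH) → 1.

1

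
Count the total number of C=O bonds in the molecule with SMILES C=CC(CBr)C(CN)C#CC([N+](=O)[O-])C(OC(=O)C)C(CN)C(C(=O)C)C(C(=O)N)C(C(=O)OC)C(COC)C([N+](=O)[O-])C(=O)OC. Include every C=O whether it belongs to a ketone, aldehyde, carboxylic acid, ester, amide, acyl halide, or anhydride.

CH(OCOCH3): ester, 1 C=O (running total 1).
CH(COCH3): ketone, 1 C=O (running total 2).
CH(CONH2): amide, 1 C=O (running total 3).
CH(COOCH3): ester, 1 C=O (running total 4).
COOCH3: ester, 1 C=O (running total 5).

5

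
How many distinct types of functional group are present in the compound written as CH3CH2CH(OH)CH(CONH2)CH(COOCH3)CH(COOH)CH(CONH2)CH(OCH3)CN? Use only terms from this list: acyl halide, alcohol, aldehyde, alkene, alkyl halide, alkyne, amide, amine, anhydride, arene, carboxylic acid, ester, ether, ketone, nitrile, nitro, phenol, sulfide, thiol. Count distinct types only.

6

–OH on an sp³ carbon → alcohol (secondary).
pendant –CONH2: carbonyl C bonded to C and N → amide.
pendant –COOCH3: carbonyl C bonded to C and –OCH3 → ester.
pendant –COOH: carbonyl C bonded to C and –OH → carboxylic acid.
pendant –CONH2: carbonyl C bonded to C and N → amide.
pendant –OCH3: C–O–C with sp³ C, no adjacent C=O → ether.
–C≡N: carbon triple-bonded to nitrogen → nitrile.
Distinct types present: alcohol, amide, carboxylic acid, ester, ether, nitrile.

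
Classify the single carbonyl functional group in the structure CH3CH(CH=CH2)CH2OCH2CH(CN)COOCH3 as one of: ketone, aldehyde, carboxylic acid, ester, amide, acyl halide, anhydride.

ester

The carbonyl is in the COOCH3 segment: –C(=O)OCH3: carbonyl C bonded to C and to –OCH3 → ester (not ketone + ether).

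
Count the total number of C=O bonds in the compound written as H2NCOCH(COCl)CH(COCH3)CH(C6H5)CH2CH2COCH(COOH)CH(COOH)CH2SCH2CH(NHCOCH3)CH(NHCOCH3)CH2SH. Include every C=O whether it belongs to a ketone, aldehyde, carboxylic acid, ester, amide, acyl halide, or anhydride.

8

H2NCO: amide, 1 C=O (running total 1).
CH(COCl): acyl halide, 1 C=O (running total 2).
CH(COCH3): ketone, 1 C=O (running total 3).
CO: ketone, 1 C=O (running total 4).
CH(COOH): carboxylic acid, 1 C=O (running total 5).
CH(COOH): carboxylic acid, 1 C=O (running total 6).
CH(NHCOCH3): amide, 1 C=O (running total 7).
CH(NHCOCH3): amide, 1 C=O (running total 8).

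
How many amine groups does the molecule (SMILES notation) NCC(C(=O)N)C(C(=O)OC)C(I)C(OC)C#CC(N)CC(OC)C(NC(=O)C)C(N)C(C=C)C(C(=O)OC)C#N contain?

3

Working along the chain:
  H2NCH2: –NH2 on an sp³ carbon with no adjacent C=O → amine.
  CH(CONH2): pendant –CONH2: carbonyl C bonded to C and N → amide.
  CH(COOCH3): pendant –COOCH3: carbonyl C bonded to C and –OCH3 → ester.
  CH(I): halogen on an sp³ carbon → alkyl halide.
  CH(OCH3): pendant –OCH3: C–O–C with sp³ C, no adjacent C=O → ether.
  C≡C: C≡C triple bond → alkyne.
  CH(NH2): –NH2 on an sp³ carbon with no adjacent C=O → amine.
  CH(OCH3): pendant –OCH3: C–O–C with sp³ C, no adjacent C=O → ether.
  CH(NHCOCH3): pendant –NHC(=O)CH3: N bonded to a carbonyl → amide (not amine).
  CH(NH2): –NH2 on an sp³ carbon with no adjacent C=O → amine.
  CH(CH=CH2): pendant –CH=CH2: C=C double bond → alkene.
  CH(COOCH3): pendant –COOCH3: carbonyl C bonded to C and –OCH3 → ester.
  CN: –C≡N: carbon triple-bonded to nitrogen → nitrile.
Amine appears at: H2NCH2, CH(NH2), CH(NH2) → 3.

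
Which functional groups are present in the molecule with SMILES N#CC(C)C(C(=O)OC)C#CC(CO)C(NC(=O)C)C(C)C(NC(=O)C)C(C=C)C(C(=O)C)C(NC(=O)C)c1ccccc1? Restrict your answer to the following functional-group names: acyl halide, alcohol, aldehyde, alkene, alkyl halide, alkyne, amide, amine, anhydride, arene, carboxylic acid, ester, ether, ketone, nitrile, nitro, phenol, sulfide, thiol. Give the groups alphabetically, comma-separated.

alcohol, alkene, alkyne, amide, arene, ester, ketone, nitrile

Reading the structure from left to right:
  N≡C: N≡C–: carbon triple-bonded to nitrogen → nitrile.
  CH(COOCH3): pendant –COOCH3: carbonyl C bonded to C and –OCH3 → ester.
  C≡C: C≡C triple bond → alkyne.
  CH(CH2OH): pendant –CH2OH on an sp³ backbone C → alcohol.
  CH(NHCOCH3): pendant –NHC(=O)CH3: N bonded to a carbonyl → amide (not amine).
  CH(NHCOCH3): pendant –NHC(=O)CH3: N bonded to a carbonyl → amide (not amine).
  CH(CH=CH2): pendant –CH=CH2: C=C double bond → alkene.
  CH(COCH3): pendant –COCH3: carbonyl C bonded to two carbons → ketone.
  CH(NHCOCH3): pendant –NHC(=O)CH3: N bonded to a carbonyl → amide (not amine).
  C6H5: –C6H5 phenyl ring → arene.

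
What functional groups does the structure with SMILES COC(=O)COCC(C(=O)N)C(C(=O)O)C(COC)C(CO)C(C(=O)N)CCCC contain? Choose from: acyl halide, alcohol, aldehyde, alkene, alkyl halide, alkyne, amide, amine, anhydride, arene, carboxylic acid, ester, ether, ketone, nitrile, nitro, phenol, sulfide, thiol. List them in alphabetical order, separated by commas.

Working along the chain:
  CH3OOC: CH3O–C(=O)–: carbonyl C bonded to C and to –OCH3 → ester (not ketone + ether).
  CH2OCH2: C–O–C with sp³ carbons on both sides and no adjacent C=O → ether.
  CH(CONH2): pendant –CONH2: carbonyl C bonded to C and N → amide.
  CH(COOH): pendant –COOH: carbonyl C bonded to C and –OH → carboxylic acid.
  CH(CH2OCH3): pendant –CH2OCH3: C–O–C linkage → ether.
  CH(CH2OH): pendant –CH2OH on an sp³ backbone C → alcohol.
  CH(CONH2): pendant –CONH2: carbonyl C bonded to C and N → amide.

alcohol, amide, carboxylic acid, ester, ether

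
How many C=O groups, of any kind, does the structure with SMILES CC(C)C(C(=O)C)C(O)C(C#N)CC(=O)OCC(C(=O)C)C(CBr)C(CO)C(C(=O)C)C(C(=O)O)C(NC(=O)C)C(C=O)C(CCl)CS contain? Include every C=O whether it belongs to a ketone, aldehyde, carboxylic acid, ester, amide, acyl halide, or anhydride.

CH(COCH3): ketone, 1 C=O (running total 1).
CH2COOCH2: ester, 1 C=O (running total 2).
CH(COCH3): ketone, 1 C=O (running total 3).
CH(COCH3): ketone, 1 C=O (running total 4).
CH(COOH): carboxylic acid, 1 C=O (running total 5).
CH(NHCOCH3): amide, 1 C=O (running total 6).
CH(CHO): aldehyde, 1 C=O (running total 7).

7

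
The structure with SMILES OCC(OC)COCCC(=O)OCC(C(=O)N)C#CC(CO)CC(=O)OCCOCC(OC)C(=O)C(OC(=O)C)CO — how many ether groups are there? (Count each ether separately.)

HO– on an sp³ carbon → alcohol.
pendant –OCH3: C–O–C with sp³ C, no adjacent C=O → ether.
C–O–C with sp³ carbons on both sides and no adjacent C=O → ether.
–C(=O)–O–C with C on the carbonyl side → ester.
pendant –CONH2: carbonyl C bonded to C and N → amide.
C≡C triple bond → alkyne.
pendant –CH2OH on an sp³ backbone C → alcohol.
–C(=O)–O–C with C on the carbonyl side → ester.
C–O–C with sp³ carbons on both sides and no adjacent C=O → ether.
pendant –OCH3: C–O–C with sp³ C, no adjacent C=O → ether.
–C(=O)– with carbon on both sides → ketone.
pendant –OC(=O)CH3: an acyloxy group → ester.
–OH on an sp³ carbon → alcohol.
Ether appears at: CH(OCH3), CH2OCH2, CH2OCH2, CH(OCH3) → 4.

4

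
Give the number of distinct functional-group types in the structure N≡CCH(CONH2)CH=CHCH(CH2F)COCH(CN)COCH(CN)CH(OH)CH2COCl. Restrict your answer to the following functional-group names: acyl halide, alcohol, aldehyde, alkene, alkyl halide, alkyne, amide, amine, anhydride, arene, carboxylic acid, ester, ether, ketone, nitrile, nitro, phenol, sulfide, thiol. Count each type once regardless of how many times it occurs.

7

N≡C–: carbon triple-bonded to nitrogen → nitrile.
pendant –CONH2: carbonyl C bonded to C and N → amide.
C=C double bond → alkene.
pendant –CH2X: halogen on sp³ carbon → alkyl halide.
–C(=O)– with carbon on both sides → ketone.
pendant –C≡N: nitrile.
–C(=O)– with carbon on both sides → ketone.
pendant –C≡N: nitrile.
–OH on an sp³ carbon → alcohol (secondary).
–C(=O)Cl: carbonyl C bonded to C and to a halogen → acyl halide (not alkyl halide).
Distinct types present: acyl halide, alcohol, alkene, alkyl halide, amide, ketone, nitrile.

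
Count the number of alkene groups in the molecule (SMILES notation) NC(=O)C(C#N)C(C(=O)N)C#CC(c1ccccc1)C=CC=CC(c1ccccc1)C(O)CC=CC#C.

Working along the chain:
  H2NCO: –C(=O)NH2: carbonyl C bonded to C and to N → amide (the N is not a separate amine).
  CH(CN): pendant –C≡N: nitrile.
  CH(CONH2): pendant –CONH2: carbonyl C bonded to C and N → amide.
  C≡C: C≡C triple bond → alkyne.
  CH(C6H5): pendant –C6H5: benzene ring → arene.
  CH=CH: C=C double bond → alkene.
  CH=CH: C=C double bond → alkene.
  CH(C6H5): pendant –C6H5: benzene ring → arene.
  CH(OH): –OH on an sp³ carbon → alcohol (secondary).
  CH=CH: C=C double bond → alkene.
  C≡CH: C≡C triple bond → alkyne.
Alkene appears at: CH=CH, CH=CH, CH=CH → 3.

3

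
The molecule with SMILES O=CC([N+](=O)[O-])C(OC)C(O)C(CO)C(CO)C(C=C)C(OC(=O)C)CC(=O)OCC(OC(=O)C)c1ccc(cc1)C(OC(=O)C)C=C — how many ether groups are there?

Working along the chain:
  OHC: terminal –CHO: carbonyl C bonded to H and C → aldehyde.
  CH(NO2): –NO2 on an sp³ carbon → nitro (the N=O is not a carbonyl).
  CH(OCH3): pendant –OCH3: C–O–C with sp³ C, no adjacent C=O → ether.
  CH(OH): –OH on an sp³ carbon → alcohol (secondary).
  CH(CH2OH): pendant –CH2OH on an sp³ backbone C → alcohol.
  CH(CH2OH): pendant –CH2OH on an sp³ backbone C → alcohol.
  CH(CH=CH2): pendant –CH=CH2: C=C double bond → alkene.
  CH(OCOCH3): pendant –OC(=O)CH3: an acyloxy group → ester.
  CH2COOCH2: –C(=O)–O–C with C on the carbonyl side → ester.
  CH(OCOCH3): pendant –OC(=O)CH3: an acyloxy group → ester.
  C6H4: para-disubstituted benzene ring → arene.
  CH(OCOCH3): pendant –OC(=O)CH3: an acyloxy group → ester.
  CH=CH2: C=C double bond → alkene.
Ether appears at: CH(OCH3) → 1.

1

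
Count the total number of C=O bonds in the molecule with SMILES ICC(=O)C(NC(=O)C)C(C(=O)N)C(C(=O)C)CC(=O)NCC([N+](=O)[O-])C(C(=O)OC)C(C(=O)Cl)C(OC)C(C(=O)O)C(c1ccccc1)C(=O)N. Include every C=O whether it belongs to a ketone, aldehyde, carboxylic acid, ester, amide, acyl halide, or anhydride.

CO: ketone, 1 C=O (running total 1).
CH(NHCOCH3): amide, 1 C=O (running total 2).
CH(CONH2): amide, 1 C=O (running total 3).
CH(COCH3): ketone, 1 C=O (running total 4).
CH2CONHCH2: amide, 1 C=O (running total 5).
CH(COOCH3): ester, 1 C=O (running total 6).
CH(COCl): acyl halide, 1 C=O (running total 7).
CH(COOH): carboxylic acid, 1 C=O (running total 8).
CONH2: amide, 1 C=O (running total 9).

9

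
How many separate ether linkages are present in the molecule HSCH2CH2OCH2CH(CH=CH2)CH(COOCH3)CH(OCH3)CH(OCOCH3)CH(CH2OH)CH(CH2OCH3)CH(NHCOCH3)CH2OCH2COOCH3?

4

–SH on an sp³ carbon → thiol.
C–O–C with sp³ carbons on both sides and no adjacent C=O → ether.
pendant –CH=CH2: C=C double bond → alkene.
pendant –COOCH3: carbonyl C bonded to C and –OCH3 → ester.
pendant –OCH3: C–O–C with sp³ C, no adjacent C=O → ether.
pendant –OC(=O)CH3: an acyloxy group → ester.
pendant –CH2OH on an sp³ backbone C → alcohol.
pendant –CH2OCH3: C–O–C linkage → ether.
pendant –NHC(=O)CH3: N bonded to a carbonyl → amide (not amine).
C–O–C with sp³ carbons on both sides and no adjacent C=O → ether.
–C(=O)OCH3: carbonyl C bonded to C and to –OCH3 → ester (not ketone + ether).
Ether appears at: CH2OCH2, CH(OCH3), CH(CH2OCH3), CH2OCH2 → 4.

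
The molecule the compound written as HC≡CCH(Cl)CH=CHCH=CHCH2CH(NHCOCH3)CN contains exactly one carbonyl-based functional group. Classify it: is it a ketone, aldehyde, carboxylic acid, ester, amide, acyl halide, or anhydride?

The carbonyl is in the CH(NHCOCH3) segment: pendant –NHC(=O)CH3: N bonded to a carbonyl → amide (not amine).

amide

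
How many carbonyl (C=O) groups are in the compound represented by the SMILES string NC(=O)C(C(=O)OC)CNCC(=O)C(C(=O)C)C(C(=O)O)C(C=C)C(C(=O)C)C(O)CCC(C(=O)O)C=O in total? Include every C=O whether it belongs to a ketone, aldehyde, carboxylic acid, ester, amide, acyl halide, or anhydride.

H2NCO: amide, 1 C=O (running total 1).
CH(COOCH3): ester, 1 C=O (running total 2).
CO: ketone, 1 C=O (running total 3).
CH(COCH3): ketone, 1 C=O (running total 4).
CH(COOH): carboxylic acid, 1 C=O (running total 5).
CH(COCH3): ketone, 1 C=O (running total 6).
CH(COOH): carboxylic acid, 1 C=O (running total 7).
CHO: aldehyde, 1 C=O (running total 8).

8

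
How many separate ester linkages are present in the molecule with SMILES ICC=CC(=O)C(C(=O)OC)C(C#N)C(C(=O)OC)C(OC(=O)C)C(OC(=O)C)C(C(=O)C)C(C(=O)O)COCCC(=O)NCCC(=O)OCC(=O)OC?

Working along the chain:
  ICH2: halogen on an sp³ carbon → alkyl halide.
  CH=CH: C=C double bond → alkene.
  CO: –C(=O)– with carbon on both sides → ketone.
  CH(COOCH3): pendant –COOCH3: carbonyl C bonded to C and –OCH3 → ester.
  CH(CN): pendant –C≡N: nitrile.
  CH(COOCH3): pendant –COOCH3: carbonyl C bonded to C and –OCH3 → ester.
  CH(OCOCH3): pendant –OC(=O)CH3: an acyloxy group → ester.
  CH(OCOCH3): pendant –OC(=O)CH3: an acyloxy group → ester.
  CH(COCH3): pendant –COCH3: carbonyl C bonded to two carbons → ketone.
  CH(COOH): pendant –COOH: carbonyl C bonded to C and –OH → carboxylic acid.
  CH2OCH2: C–O–C with sp³ carbons on both sides and no adjacent C=O → ether.
  CH2CONHCH2: –C(=O)–N– linkage → amide (the N is not an amine).
  CH2COOCH2: –C(=O)–O–C with C on the carbonyl side → ester.
  COOCH3: –C(=O)OCH3: carbonyl C bonded to C and to –OCH3 → ester (not ketone + ether).
Ester appears at: CH(COOCH3), CH(COOCH3), CH(OCOCH3), CH(OCOCH3), CH2COOCH2, COOCH3 → 6.

6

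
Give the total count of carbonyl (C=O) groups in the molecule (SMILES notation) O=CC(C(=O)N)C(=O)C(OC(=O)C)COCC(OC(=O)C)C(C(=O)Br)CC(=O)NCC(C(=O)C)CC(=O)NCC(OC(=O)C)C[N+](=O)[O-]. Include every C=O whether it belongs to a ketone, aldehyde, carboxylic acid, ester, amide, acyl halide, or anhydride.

10

OHC: aldehyde, 1 C=O (running total 1).
CH(CONH2): amide, 1 C=O (running total 2).
CO: ketone, 1 C=O (running total 3).
CH(OCOCH3): ester, 1 C=O (running total 4).
CH(OCOCH3): ester, 1 C=O (running total 5).
CH(COBr): acyl halide, 1 C=O (running total 6).
CH2CONHCH2: amide, 1 C=O (running total 7).
CH(COCH3): ketone, 1 C=O (running total 8).
CH2CONHCH2: amide, 1 C=O (running total 9).
CH(OCOCH3): ester, 1 C=O (running total 10).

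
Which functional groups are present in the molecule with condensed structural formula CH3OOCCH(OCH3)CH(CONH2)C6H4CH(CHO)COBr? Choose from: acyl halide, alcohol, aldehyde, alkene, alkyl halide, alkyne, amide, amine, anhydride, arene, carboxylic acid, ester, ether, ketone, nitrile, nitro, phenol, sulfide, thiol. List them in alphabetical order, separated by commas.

acyl halide, aldehyde, amide, arene, ester, ether

Working along the chain:
  CH3OOC: CH3O–C(=O)–: carbonyl C bonded to C and to –OCH3 → ester (not ketone + ether).
  CH(OCH3): pendant –OCH3: C–O–C with sp³ C, no adjacent C=O → ether.
  CH(CONH2): pendant –CONH2: carbonyl C bonded to C and N → amide.
  C6H4: para-disubstituted benzene ring → arene.
  CH(CHO): pendant –CHO: carbonyl C bonded to C and H → aldehyde.
  COBr: –C(=O)Br: carbonyl C bonded to C and to a halogen → acyl halide (not alkyl halide).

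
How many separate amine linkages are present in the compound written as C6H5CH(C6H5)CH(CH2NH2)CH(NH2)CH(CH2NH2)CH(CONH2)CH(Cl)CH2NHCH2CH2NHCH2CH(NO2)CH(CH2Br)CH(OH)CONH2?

5

Reading the structure from left to right:
  C6H5: C6H5– phenyl ring → arene.
  CH(C6H5): pendant –C6H5: benzene ring → arene.
  CH(CH2NH2): pendant –CH2NH2: N on sp³ C, no adjacent C=O → amine.
  CH(NH2): –NH2 on an sp³ carbon with no adjacent C=O → amine.
  CH(CH2NH2): pendant –CH2NH2: N on sp³ C, no adjacent C=O → amine.
  CH(CONH2): pendant –CONH2: carbonyl C bonded to C and N → amide.
  CH(Cl): halogen on an sp³ carbon → alkyl halide.
  CH2NHCH2: C–N–C with sp³ carbons and no adjacent C=O → amine (secondary).
  CH2NHCH2: C–N–C with sp³ carbons and no adjacent C=O → amine (secondary).
  CH(NO2): –NO2 on an sp³ carbon → nitro (the N=O is not a carbonyl).
  CH(CH2Br): pendant –CH2X: halogen on sp³ carbon → alkyl halide.
  CH(OH): –OH on an sp³ carbon → alcohol (secondary).
  CONH2: –C(=O)NH2: carbonyl C bonded to C and to N → amide (the N is not a separate amine).
Amine appears at: CH(CH2NH2), CH(NH2), CH(CH2NH2), CH2NHCH2, CH2NHCH2 → 5.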